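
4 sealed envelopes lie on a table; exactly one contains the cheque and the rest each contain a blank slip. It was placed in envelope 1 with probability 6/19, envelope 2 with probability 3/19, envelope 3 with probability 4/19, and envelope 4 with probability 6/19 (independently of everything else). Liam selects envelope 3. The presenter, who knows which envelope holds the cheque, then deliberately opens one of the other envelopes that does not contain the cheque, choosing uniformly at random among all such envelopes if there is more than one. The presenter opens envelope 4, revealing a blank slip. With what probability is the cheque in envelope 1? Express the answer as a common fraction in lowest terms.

18/35

Condition on the true location of the cheque.
If it is in envelope 1 (prior 6/19): the presenter has 2 equally likely choices, so probability 1/2; weight (6/19)·(1/2) = 3/19.
If it is in envelope 2 (prior 3/19): the presenter has 2 equally likely choices, so probability 1/2; weight (3/19)·(1/2) = 3/38.
If it is in envelope 3 (prior 4/19): the presenter has 3 equally likely choices, so probability 1/3; weight (4/19)·(1/3) = 4/57.
If it is in envelope 4 (prior 6/19): the presenter opened envelope 4, so this case is ruled out; weight (6/19)·0 = 0.
The weights sum to 35/114.
So P(the cheque in envelope 1 | the presenter opened envelope 4) = (3/19) / (35/114) = 18/35.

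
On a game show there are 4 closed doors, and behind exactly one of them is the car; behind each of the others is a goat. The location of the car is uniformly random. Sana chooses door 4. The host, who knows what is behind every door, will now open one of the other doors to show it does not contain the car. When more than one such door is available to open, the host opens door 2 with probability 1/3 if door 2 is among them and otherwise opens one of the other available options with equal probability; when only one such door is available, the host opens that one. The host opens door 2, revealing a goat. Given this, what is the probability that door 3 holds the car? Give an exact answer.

Apply Bayes' rule, conditioning on where the car actually is.
If it is behind any of doors 1, 3, and 4 (prior 1/4 each): door 2 is available, opened with probability 1/3; weight (1/4)·(1/3) = 1/12 each.
If it is behind door 2 (prior 1/4): the host opened door 2, so this case is ruled out; weight (1/4)·0 = 0.
The weights sum to 1/4.
So P(the car behind door 3 | the host opened door 2) = (1/12) / (1/4) = 1/3.

1/3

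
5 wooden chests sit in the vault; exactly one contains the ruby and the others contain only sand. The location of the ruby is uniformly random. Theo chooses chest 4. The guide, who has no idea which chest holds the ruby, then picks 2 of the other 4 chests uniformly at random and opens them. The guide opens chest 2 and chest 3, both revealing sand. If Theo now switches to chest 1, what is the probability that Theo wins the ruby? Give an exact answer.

1/3

Because the guide chose which chests to open without knowing where the ruby is, the choice is independent of the prize location. Learning that none of the 2 opened chests holds the ruby simply rules out those 2 locations and leaves the remaining 3 chests still equally likely by symmetry.
So P(the ruby in chest 1) = 1/3.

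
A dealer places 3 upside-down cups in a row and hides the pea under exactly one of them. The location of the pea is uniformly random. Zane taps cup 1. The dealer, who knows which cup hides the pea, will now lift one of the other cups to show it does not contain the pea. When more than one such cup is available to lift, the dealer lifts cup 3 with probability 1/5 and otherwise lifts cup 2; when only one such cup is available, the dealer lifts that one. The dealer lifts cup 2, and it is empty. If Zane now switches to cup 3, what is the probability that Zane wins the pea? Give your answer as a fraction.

5/9

Apply Bayes' rule, conditioning on where the pea actually is.
If it is under cup 1 (prior 1/3): cup 3 is available but not opened, probability 4/5; weight (1/3)·(4/5) = 4/15.
If it is under cup 2 (prior 1/3): the dealer opened cup 2, so this case is ruled out; weight (1/3)·0 = 0.
If it is under cup 3 (prior 1/3): only cup 2 is available, probability 1; weight (1/3)·1 = 1/3.
The weights sum to 3/5.
So P(the pea under cup 3 | the dealer opened cup 2) = (1/3) / (3/5) = 5/9.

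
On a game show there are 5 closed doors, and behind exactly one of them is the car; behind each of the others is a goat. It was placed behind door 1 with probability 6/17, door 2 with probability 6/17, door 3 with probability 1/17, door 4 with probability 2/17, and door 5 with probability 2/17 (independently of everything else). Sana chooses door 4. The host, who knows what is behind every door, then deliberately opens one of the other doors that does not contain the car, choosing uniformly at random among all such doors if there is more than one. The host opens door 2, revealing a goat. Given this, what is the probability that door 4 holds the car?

1/7

Condition on the true location of the car.
If it is behind door 1 (prior 6/17): the host has 3 equally likely choices, so probability 1/3; weight (6/17)·(1/3) = 2/17.
If it is behind door 2 (prior 6/17): the host opened door 2, so this case is ruled out; weight (6/17)·0 = 0.
If it is behind door 3 (prior 1/17): the host has 3 equally likely choices, so probability 1/3; weight (1/17)·(1/3) = 1/51.
If it is behind door 4 (prior 2/17): the host has 4 equally likely choices, so probability 1/4; weight (2/17)·(1/4) = 1/34.
If it is behind door 5 (prior 2/17): the host has 3 equally likely choices, so probability 1/3; weight (2/17)·(1/3) = 2/51.
The weights sum to 7/34.
So P(the car behind door 4 | the host opened door 2) = (1/34) / (7/34) = 1/7.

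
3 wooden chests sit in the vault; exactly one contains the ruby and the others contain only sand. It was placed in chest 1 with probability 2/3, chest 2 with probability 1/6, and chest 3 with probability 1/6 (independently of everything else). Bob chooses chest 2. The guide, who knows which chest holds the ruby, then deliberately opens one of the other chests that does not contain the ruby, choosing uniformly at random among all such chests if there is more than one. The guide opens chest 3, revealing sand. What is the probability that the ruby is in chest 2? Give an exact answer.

1/9

Condition on the true location of the ruby.
If it is in chest 1 (prior 2/3): the guide has no choice, probability 1; weight (2/3)·1 = 2/3.
If it is in chest 2 (prior 1/6): the guide has 2 equally likely choices, so probability 1/2; weight (1/6)·(1/2) = 1/12.
If it is in chest 3 (prior 1/6): the guide opened chest 3, so this case is ruled out; weight (1/6)·0 = 0.
The weights sum to 3/4.
So P(the ruby in chest 2 | the guide opened chest 3) = (1/12) / (3/4) = 1/9.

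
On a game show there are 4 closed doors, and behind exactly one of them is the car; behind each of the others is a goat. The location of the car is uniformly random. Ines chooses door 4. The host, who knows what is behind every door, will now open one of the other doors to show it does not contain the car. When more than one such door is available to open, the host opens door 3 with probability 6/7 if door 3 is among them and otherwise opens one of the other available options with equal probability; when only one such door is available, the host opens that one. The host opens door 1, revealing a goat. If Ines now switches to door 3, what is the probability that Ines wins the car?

Apply Bayes' rule, conditioning on where the car actually is.
If it is behind door 1 (prior 1/4): the host opened door 1, so this case is ruled out; weight (1/4)·0 = 0.
If it is behind door 2 (prior 1/4): door 3 is available but not opened, probability 1/7; weight (1/4)·(1/7) = 1/28.
If it is behind door 3 (prior 1/4): door 3 holds the prize so is unavailable; the host chooses uniformly among the 2 others, probability 1/2; weight (1/4)·(1/2) = 1/8.
If it is behind door 4 (prior 1/4): door 3 is available but not opened; door 1 gets probability (1 − 6/7)/2 = 1/14; weight (1/4)·(1/14) = 1/56.
The weights sum to 5/28.
So P(the car behind door 3 | the host opened door 1) = (1/8) / (5/28) = 7/10.

7/10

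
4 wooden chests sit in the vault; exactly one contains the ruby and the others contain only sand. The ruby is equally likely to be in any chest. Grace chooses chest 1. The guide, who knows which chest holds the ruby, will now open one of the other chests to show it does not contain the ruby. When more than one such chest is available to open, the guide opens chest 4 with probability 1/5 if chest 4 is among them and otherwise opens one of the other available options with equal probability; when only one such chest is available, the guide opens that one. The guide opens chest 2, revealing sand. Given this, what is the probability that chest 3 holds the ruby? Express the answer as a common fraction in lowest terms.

8/17

Consider each possible location of the ruby in turn.
If it is in chest 1 (prior 1/4): chest 4 is available but not opened; chest 2 gets probability (1 − 1/5)/2 = 2/5; weight (1/4)·(2/5) = 1/10.
If it is in chest 2 (prior 1/4): the guide opened chest 2, so this case is ruled out; weight (1/4)·0 = 0.
If it is in chest 3 (prior 1/4): chest 4 is available but not opened, probability 4/5; weight (1/4)·(4/5) = 1/5.
If it is in chest 4 (prior 1/4): chest 4 holds the prize so is unavailable; the guide chooses uniformly among the 2 others, probability 1/2; weight (1/4)·(1/2) = 1/8.
The weights sum to 17/40.
So P(the ruby in chest 3 | the guide opened chest 2) = (1/5) / (17/40) = 8/17.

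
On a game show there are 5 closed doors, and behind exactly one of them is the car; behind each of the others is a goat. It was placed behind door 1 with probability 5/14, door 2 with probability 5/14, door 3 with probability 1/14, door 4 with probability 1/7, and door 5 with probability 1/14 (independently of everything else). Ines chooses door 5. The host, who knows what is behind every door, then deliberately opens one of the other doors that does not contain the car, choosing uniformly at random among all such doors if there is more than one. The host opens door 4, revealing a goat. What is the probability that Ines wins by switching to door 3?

Condition on the true location of the car.
If it is behind either of doors 1 and 2 (prior 5/14 each): the host has 3 equally likely choices, so probability 1/3; weight (5/14)·(1/3) = 5/42 each.
If it is behind door 3 (prior 1/14): the host has 3 equally likely choices, so probability 1/3; weight (1/14)·(1/3) = 1/42.
If it is behind door 4 (prior 1/7): the host opened door 4, so this case is ruled out; weight (1/7)·0 = 0.
If it is behind door 5 (prior 1/14): the host has 4 equally likely choices, so probability 1/4; weight (1/14)·(1/4) = 1/56.
The weights sum to 47/168.
So P(the car behind door 3 | the host opened door 4) = (1/42) / (47/168) = 4/47.

4/47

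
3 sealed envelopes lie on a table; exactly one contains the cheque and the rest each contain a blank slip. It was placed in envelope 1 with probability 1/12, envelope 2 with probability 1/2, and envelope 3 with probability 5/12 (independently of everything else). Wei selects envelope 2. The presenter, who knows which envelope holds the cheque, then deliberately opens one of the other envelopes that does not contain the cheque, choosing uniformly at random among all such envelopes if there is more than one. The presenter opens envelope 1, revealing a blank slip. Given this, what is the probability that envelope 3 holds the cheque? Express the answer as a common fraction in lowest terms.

Apply Bayes' rule, conditioning on where the cheque actually is.
If it is in envelope 1 (prior 1/12): the presenter opened envelope 1, so this case is ruled out; weight (1/12)·0 = 0.
If it is in envelope 2 (prior 1/2): the presenter has 2 equally likely choices, so probability 1/2; weight (1/2)·(1/2) = 1/4.
If it is in envelope 3 (prior 5/12): the presenter has no choice, probability 1; weight (5/12)·1 = 5/12.
The weights sum to 2/3.
So P(the cheque in envelope 3 | the presenter opened envelope 1) = (5/12) / (2/3) = 5/8.

5/8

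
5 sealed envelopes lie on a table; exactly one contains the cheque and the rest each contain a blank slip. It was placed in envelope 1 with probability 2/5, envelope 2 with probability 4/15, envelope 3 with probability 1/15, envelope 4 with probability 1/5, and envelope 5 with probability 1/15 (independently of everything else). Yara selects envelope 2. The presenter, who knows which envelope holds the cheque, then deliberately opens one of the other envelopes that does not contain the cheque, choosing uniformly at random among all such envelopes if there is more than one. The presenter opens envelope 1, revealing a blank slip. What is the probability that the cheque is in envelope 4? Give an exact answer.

3/8

Consider each possible location of the cheque in turn.
If it is in envelope 1 (prior 2/5): the presenter opened envelope 1, so this case is ruled out; weight (2/5)·0 = 0.
If it is in envelope 2 (prior 4/15): the presenter has 4 equally likely choices, so probability 1/4; weight (4/15)·(1/4) = 1/15.
If it is in either of envelopes 3 and 5 (prior 1/15 each): the presenter has 3 equally likely choices, so probability 1/3; weight (1/15)·(1/3) = 1/45 each.
If it is in envelope 4 (prior 1/5): the presenter has 3 equally likely choices, so probability 1/3; weight (1/5)·(1/3) = 1/15.
The weights sum to 8/45.
So P(the cheque in envelope 4 | the presenter opened envelope 1) = (1/15) / (8/45) = 3/8.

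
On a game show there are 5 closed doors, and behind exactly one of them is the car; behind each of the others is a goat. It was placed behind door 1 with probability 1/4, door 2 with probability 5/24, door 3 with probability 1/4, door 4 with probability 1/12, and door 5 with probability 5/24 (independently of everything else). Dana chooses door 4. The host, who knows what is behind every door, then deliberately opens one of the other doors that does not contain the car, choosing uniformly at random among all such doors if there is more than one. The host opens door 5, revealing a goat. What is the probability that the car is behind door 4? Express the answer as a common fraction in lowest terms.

Consider each possible location of the car in turn.
If it is behind either of doors 1 and 3 (prior 1/4 each): the host has 3 equally likely choices, so probability 1/3; weight (1/4)·(1/3) = 1/12 each.
If it is behind door 2 (prior 5/24): the host has 3 equally likely choices, so probability 1/3; weight (5/24)·(1/3) = 5/72.
If it is behind door 4 (prior 1/12): the host has 4 equally likely choices, so probability 1/4; weight (1/12)·(1/4) = 1/48.
If it is behind door 5 (prior 5/24): the host opened door 5, so this case is ruled out; weight (5/24)·0 = 0.
The weights sum to 37/144.
So P(the car behind door 4 | the host opened door 5) = (1/48) / (37/144) = 3/37.

3/37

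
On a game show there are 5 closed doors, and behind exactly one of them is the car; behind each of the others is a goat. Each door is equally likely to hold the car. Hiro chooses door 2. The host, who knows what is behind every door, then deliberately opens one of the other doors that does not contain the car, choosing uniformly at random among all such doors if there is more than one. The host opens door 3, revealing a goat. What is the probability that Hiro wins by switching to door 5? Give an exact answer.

4/15

Consider each possible location of the car in turn.
If it is behind any of doors 1, 4, and 5 (prior 1/5 each): the host has 3 equally likely choices, so probability 1/3; weight (1/5)·(1/3) = 1/15 each.
If it is behind door 2 (prior 1/5): the host has 4 equally likely choices, so probability 1/4; weight (1/5)·(1/4) = 1/20.
If it is behind door 3 (prior 1/5): the host opened door 3, so this case is ruled out; weight (1/5)·0 = 0.
The weights sum to 1/4.
So P(the car behind door 5 | the host opened door 3) = (1/15) / (1/4) = 4/15.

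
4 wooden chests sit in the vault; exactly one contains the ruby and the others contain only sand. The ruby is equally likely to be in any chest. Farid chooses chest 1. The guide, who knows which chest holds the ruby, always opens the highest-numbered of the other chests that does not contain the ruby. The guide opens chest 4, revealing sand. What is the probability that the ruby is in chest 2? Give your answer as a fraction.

Condition on the true location of the ruby.
If it is in any of chests 1, 2, and 3 (prior 1/4 each): chest 4 is the highest-numbered option available, probability 1; weight (1/4)·1 = 1/4 each.
If it is in chest 4 (prior 1/4): the guide opened chest 4, so this case is ruled out; weight (1/4)·0 = 0.
The weights sum to 3/4.
So P(the ruby in chest 2 | the guide opened chest 4) = (1/4) / (3/4) = 1/3.

1/3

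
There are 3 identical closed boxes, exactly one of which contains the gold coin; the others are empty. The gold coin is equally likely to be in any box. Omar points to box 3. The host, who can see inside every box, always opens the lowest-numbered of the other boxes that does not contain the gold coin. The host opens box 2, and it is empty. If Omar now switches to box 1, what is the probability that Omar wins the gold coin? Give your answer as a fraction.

Condition on the true location of the gold coin.
If it is in box 1 (prior 1/3): box 2 is the lowest-numbered option available, probability 1; weight (1/3)·1 = 1/3.
If it is in box 2 (prior 1/3): the host opened box 2, so this case is ruled out; weight (1/3)·0 = 0.
If it is in box 3 (prior 1/3): the host would have opened box 1 instead, probability 0; weight (1/3)·0 = 0.
The weights sum to 1/3.
So P(the gold coin in box 1 | the host opened box 2) = (1/3) / (1/3) = 1.

1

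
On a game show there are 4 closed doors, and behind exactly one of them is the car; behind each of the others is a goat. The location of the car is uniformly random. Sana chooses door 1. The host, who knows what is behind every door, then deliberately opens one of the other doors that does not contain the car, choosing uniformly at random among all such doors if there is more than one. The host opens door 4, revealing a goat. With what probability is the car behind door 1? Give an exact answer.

Apply Bayes' rule, conditioning on where the car actually is.
If it is behind door 1 (prior 1/4): the host has 3 equally likely choices, so probability 1/3; weight (1/4)·(1/3) = 1/12.
If it is behind either of doors 2 and 3 (prior 1/4 each): the host has 2 equally likely choices, so probability 1/2; weight (1/4)·(1/2) = 1/8 each.
If it is behind door 4 (prior 1/4): the host opened door 4, so this case is ruled out; weight (1/4)·0 = 0.
The weights sum to 1/3.
So P(the car behind door 1 | the host opened door 4) = (1/12) / (1/3) = 1/4.

1/4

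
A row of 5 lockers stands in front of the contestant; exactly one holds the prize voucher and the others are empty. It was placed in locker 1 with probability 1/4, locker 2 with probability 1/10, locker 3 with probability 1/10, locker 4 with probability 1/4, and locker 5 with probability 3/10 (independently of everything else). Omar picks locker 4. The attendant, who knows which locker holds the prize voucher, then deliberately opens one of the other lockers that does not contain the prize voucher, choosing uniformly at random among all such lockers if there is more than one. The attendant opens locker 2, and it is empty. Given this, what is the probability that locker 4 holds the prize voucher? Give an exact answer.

15/67

Apply Bayes' rule, conditioning on where the prize voucher actually is.
If it is in locker 1 (prior 1/4): the attendant has 3 equally likely choices, so probability 1/3; weight (1/4)·(1/3) = 1/12.
If it is in locker 2 (prior 1/10): the attendant opened locker 2, so this case is ruled out; weight (1/10)·0 = 0.
If it is in locker 3 (prior 1/10): the attendant has 3 equally likely choices, so probability 1/3; weight (1/10)·(1/3) = 1/30.
If it is in locker 4 (prior 1/4): the attendant has 4 equally likely choices, so probability 1/4; weight (1/4)·(1/4) = 1/16.
If it is in locker 5 (prior 3/10): the attendant has 3 equally likely choices, so probability 1/3; weight (3/10)·(1/3) = 1/10.
The weights sum to 67/240.
So P(the prize voucher in locker 4 | the attendant opened locker 2) = (1/16) / (67/240) = 15/67.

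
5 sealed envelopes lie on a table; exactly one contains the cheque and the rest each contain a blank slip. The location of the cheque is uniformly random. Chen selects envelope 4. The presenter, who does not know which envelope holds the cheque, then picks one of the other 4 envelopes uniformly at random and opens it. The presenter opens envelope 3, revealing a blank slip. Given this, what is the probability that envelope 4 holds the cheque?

1/4

Consider each possible location of the cheque in turn.
If it is in any of envelopes 1, 2, 4, and 5 (prior 1/5 each): the presenter picks envelope 3 with probability 1/4 regardless, and it is not the prize; weight (1/5)·(1/4) = 1/20 each.
If it is in envelope 3 (prior 1/5): the presenter opened envelope 3, so this case is ruled out; weight (1/5)·0 = 0.
The weights sum to 1/5.
So P(the cheque in envelope 4 | the presenter opened envelope 3) = (1/20) / (1/5) = 1/4.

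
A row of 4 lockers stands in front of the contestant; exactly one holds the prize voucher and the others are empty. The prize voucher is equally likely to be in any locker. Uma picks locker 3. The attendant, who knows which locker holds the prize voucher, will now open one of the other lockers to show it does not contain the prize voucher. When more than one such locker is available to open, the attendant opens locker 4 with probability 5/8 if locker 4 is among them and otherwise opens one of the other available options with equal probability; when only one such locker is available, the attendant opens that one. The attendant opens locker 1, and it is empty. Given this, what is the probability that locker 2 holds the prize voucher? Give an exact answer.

Apply Bayes' rule, conditioning on where the prize voucher actually is.
If it is in locker 1 (prior 1/4): the attendant opened locker 1, so this case is ruled out; weight (1/4)·0 = 0.
If it is in locker 2 (prior 1/4): locker 4 is available but not opened, probability 3/8; weight (1/4)·(3/8) = 3/32.
If it is in locker 3 (prior 1/4): locker 4 is available but not opened; locker 1 gets probability (1 − 5/8)/2 = 3/16; weight (1/4)·(3/16) = 3/64.
If it is in locker 4 (prior 1/4): locker 4 holds the prize so is unavailable; the attendant chooses uniformly among the 2 others, probability 1/2; weight (1/4)·(1/2) = 1/8.
The weights sum to 17/64.
So P(the prize voucher in locker 2 | the attendant opened locker 1) = (3/32) / (17/64) = 6/17.

6/17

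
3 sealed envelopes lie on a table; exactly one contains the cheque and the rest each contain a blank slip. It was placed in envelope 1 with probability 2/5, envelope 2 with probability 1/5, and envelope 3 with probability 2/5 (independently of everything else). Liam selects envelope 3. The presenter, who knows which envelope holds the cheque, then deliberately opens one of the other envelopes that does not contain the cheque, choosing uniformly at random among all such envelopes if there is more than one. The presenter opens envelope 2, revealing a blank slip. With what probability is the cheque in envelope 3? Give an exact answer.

Apply Bayes' rule, conditioning on where the cheque actually is.
If it is in envelope 1 (prior 2/5): the presenter has no choice, probability 1; weight (2/5)·1 = 2/5.
If it is in envelope 2 (prior 1/5): the presenter opened envelope 2, so this case is ruled out; weight (1/5)·0 = 0.
If it is in envelope 3 (prior 2/5): the presenter has 2 equally likely choices, so probability 1/2; weight (2/5)·(1/2) = 1/5.
The weights sum to 3/5.
So P(the cheque in envelope 3 | the presenter opened envelope 2) = (1/5) / (3/5) = 1/3.

1/3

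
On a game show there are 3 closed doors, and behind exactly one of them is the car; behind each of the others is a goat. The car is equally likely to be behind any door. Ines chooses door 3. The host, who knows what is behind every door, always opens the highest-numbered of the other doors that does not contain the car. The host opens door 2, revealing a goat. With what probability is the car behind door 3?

Condition on the true location of the car.
If it is behind either of doors 1 and 3 (prior 1/3 each): door 2 is the highest-numbered option available, probability 1; weight (1/3)·1 = 1/3 each.
If it is behind door 2 (prior 1/3): the host opened door 2, so this case is ruled out; weight (1/3)·0 = 0.
The weights sum to 2/3.
So P(the car behind door 3 | the host opened door 2) = (1/3) / (2/3) = 1/2.

1/2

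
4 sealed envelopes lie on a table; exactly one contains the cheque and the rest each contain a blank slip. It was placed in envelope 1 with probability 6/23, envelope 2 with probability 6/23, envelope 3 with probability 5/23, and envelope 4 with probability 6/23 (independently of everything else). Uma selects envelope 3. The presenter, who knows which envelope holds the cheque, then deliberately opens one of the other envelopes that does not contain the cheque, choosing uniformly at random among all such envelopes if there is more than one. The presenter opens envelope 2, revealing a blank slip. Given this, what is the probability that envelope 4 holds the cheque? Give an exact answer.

Consider each possible location of the cheque in turn.
If it is in either of envelopes 1 and 4 (prior 6/23 each): the presenter has 2 equally likely choices, so probability 1/2; weight (6/23)·(1/2) = 3/23 each.
If it is in envelope 2 (prior 6/23): the presenter opened envelope 2, so this case is ruled out; weight (6/23)·0 = 0.
If it is in envelope 3 (prior 5/23): the presenter has 3 equally likely choices, so probability 1/3; weight (5/23)·(1/3) = 5/69.
The weights sum to 1/3.
So P(the cheque in envelope 4 | the presenter opened envelope 2) = (3/23) / (1/3) = 9/23.

9/23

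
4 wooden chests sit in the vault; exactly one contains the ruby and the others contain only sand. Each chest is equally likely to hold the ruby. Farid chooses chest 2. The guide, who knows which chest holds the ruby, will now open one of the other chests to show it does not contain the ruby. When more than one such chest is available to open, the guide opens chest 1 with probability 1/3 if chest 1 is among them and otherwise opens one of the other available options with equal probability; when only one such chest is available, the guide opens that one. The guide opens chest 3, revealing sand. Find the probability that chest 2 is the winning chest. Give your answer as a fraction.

Consider each possible location of the ruby in turn.
If it is in chest 1 (prior 1/4): chest 1 holds the prize so is unavailable; the guide chooses uniformly among the 2 others, probability 1/2; weight (1/4)·(1/2) = 1/8.
If it is in chest 2 (prior 1/4): chest 1 is available but not opened; chest 3 gets probability (1 − 1/3)/2 = 1/3; weight (1/4)·(1/3) = 1/12.
If it is in chest 3 (prior 1/4): the guide opened chest 3, so this case is ruled out; weight (1/4)·0 = 0.
If it is in chest 4 (prior 1/4): chest 1 is available but not opened, probability 2/3; weight (1/4)·(2/3) = 1/6.
The weights sum to 3/8.
So P(the ruby in chest 2 | the guide opened chest 3) = (1/12) / (3/8) = 2/9.

2/9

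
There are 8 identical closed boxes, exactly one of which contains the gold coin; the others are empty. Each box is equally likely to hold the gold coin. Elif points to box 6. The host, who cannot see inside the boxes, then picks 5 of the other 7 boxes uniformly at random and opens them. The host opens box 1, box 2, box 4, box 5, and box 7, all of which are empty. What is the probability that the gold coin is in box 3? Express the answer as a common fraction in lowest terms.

1/3

Apply Bayes' rule, conditioning on where the gold coin actually is.
If it is in any of boxes 1, 2, 4, 5, and 7 (prior 1/8 each): that box was opened and seen not to hold the prize — ruled out; weight (1/8)·0 = 0 each.
If it is in any of boxes 3, 6, and 8 (prior 1/8 each): the host picks exactly this set with probability 1/21 regardless, and none is the prize; weight (1/8)·(1/21) = 1/168 each.
The weights sum to 1/56.
So P(the gold coin in box 3 | the host opened box 1, box 2, box 4, box 5, and box 7) = (1/168) / (1/56) = 1/3.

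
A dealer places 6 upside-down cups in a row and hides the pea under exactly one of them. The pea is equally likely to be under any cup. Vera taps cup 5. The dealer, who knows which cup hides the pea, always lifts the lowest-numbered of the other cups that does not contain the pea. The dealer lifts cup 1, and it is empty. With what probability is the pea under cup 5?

Consider each possible location of the pea in turn.
If it is under cup 1 (prior 1/6): the dealer opened cup 1, so this case is ruled out; weight (1/6)·0 = 0.
If it is under any of cups 2, 3, 4, 5, and 6 (prior 1/6 each): cup 1 is the lowest-numbered option available, probability 1; weight (1/6)·1 = 1/6 each.
The weights sum to 5/6.
So P(the pea under cup 5 | the dealer opened cup 1) = (1/6) / (5/6) = 1/5.

1/5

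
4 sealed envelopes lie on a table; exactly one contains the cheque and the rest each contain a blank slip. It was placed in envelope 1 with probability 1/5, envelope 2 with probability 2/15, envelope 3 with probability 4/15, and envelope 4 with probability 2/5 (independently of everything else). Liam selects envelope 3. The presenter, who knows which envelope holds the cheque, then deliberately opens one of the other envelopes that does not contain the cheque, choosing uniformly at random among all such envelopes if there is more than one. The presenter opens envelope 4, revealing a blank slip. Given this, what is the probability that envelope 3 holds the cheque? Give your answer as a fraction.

8/23

Consider each possible location of the cheque in turn.
If it is in envelope 1 (prior 1/5): the presenter has 2 equally likely choices, so probability 1/2; weight (1/5)·(1/2) = 1/10.
If it is in envelope 2 (prior 2/15): the presenter has 2 equally likely choices, so probability 1/2; weight (2/15)·(1/2) = 1/15.
If it is in envelope 3 (prior 4/15): the presenter has 3 equally likely choices, so probability 1/3; weight (4/15)·(1/3) = 4/45.
If it is in envelope 4 (prior 2/5): the presenter opened envelope 4, so this case is ruled out; weight (2/5)·0 = 0.
The weights sum to 23/90.
So P(the cheque in envelope 3 | the presenter opened envelope 4) = (4/45) / (23/90) = 8/23.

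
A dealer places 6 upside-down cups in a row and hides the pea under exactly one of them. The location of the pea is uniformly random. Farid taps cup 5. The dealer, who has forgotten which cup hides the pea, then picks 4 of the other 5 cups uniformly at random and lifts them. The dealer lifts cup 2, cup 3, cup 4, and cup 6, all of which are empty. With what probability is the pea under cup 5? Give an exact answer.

1/2

Consider each possible location of the pea in turn.
If it is under either of cups 1 and 5 (prior 1/6 each): the dealer picks exactly this set with probability 1/5 regardless, and none is the prize; weight (1/6)·(1/5) = 1/30 each.
If it is under any of cups 2, 3, 4, and 6 (prior 1/6 each): that cup was opened and seen not to hold the prize — ruled out; weight (1/6)·0 = 0 each.
The weights sum to 1/15.
So P(the pea under cup 5 | the dealer opened cup 2, cup 3, cup 4, and cup 6) = (1/30) / (1/15) = 1/2.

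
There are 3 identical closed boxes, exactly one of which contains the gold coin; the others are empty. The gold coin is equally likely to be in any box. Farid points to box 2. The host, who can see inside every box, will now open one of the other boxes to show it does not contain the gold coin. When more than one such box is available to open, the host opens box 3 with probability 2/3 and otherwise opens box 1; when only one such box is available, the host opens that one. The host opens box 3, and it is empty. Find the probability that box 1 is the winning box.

Condition on the true location of the gold coin.
If it is in box 1 (prior 1/3): only box 3 is available, probability 1; weight (1/3)·1 = 1/3.
If it is in box 2 (prior 1/3): box 3 is available, opened with probability 2/3; weight (1/3)·(2/3) = 2/9.
If it is in box 3 (prior 1/3): the host opened box 3, so this case is ruled out; weight (1/3)·0 = 0.
The weights sum to 5/9.
So P(the gold coin in box 1 | the host opened box 3) = (1/3) / (5/9) = 3/5.

3/5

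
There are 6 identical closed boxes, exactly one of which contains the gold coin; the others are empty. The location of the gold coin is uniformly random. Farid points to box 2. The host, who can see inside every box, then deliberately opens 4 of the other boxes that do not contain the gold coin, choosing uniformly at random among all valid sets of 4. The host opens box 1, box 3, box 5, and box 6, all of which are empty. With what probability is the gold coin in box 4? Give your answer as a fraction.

5/6

Apply Bayes' rule, conditioning on where the gold coin actually is.
If it is in any of boxes 1, 3, 5, and 6 (prior 1/6 each): that box was opened and seen not to hold the prize — ruled out; weight (1/6)·0 = 0 each.
If it is in box 2 (prior 1/6): the host has 5 equally likely choices, so probability 1/5; weight (1/6)·(1/5) = 1/30.
If it is in box 4 (prior 1/6): the host has no choice, probability 1; weight (1/6)·1 = 1/6.
The weights sum to 1/5.
So P(the gold coin in box 4 | the host opened box 1, box 3, box 5, and box 6) = (1/6) / (1/5) = 5/6.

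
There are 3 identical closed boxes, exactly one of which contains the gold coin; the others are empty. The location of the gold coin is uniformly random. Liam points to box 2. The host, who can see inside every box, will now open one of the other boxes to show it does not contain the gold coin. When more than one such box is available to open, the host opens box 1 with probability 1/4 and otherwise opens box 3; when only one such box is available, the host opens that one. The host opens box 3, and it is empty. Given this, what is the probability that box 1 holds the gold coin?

Consider each possible location of the gold coin in turn.
If it is in box 1 (prior 1/3): only box 3 is available, probability 1; weight (1/3)·1 = 1/3.
If it is in box 2 (prior 1/3): box 1 is available but not opened, probability 3/4; weight (1/3)·(3/4) = 1/4.
If it is in box 3 (prior 1/3): the host opened box 3, so this case is ruled out; weight (1/3)·0 = 0.
The weights sum to 7/12.
So P(the gold coin in box 1 | the host opened box 3) = (1/3) / (7/12) = 4/7.

4/7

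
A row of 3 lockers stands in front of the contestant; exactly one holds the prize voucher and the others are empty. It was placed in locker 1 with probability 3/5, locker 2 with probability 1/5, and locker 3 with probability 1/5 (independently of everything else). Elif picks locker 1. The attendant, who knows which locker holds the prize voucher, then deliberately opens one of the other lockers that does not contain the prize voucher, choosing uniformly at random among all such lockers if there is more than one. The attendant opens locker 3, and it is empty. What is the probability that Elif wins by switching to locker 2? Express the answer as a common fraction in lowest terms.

Consider each possible location of the prize voucher in turn.
If it is in locker 1 (prior 3/5): the attendant has 2 equally likely choices, so probability 1/2; weight (3/5)·(1/2) = 3/10.
If it is in locker 2 (prior 1/5): the attendant has no choice, probability 1; weight (1/5)·1 = 1/5.
If it is in locker 3 (prior 1/5): the attendant opened locker 3, so this case is ruled out; weight (1/5)·0 = 0.
The weights sum to 1/2.
So P(the prize voucher in locker 2 | the attendant opened locker 3) = (1/5) / (1/2) = 2/5.

2/5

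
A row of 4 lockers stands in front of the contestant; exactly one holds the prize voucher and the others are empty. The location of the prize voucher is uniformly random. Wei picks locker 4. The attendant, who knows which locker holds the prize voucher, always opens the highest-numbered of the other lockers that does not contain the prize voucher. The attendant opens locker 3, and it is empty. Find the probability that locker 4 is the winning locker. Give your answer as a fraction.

Consider each possible location of the prize voucher in turn.
If it is in any of lockers 1, 2, and 4 (prior 1/4 each): locker 3 is the highest-numbered option available, probability 1; weight (1/4)·1 = 1/4 each.
If it is in locker 3 (prior 1/4): the attendant opened locker 3, so this case is ruled out; weight (1/4)·0 = 0.
The weights sum to 3/4.
So P(the prize voucher in locker 4 | the attendant opened locker 3) = (1/4) / (3/4) = 1/3.

1/3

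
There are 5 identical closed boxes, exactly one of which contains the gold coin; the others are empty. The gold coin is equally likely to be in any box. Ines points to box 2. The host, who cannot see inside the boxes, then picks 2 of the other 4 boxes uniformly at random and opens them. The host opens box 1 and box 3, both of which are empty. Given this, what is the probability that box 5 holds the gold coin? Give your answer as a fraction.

1/3

Consider each possible location of the gold coin in turn.
If it is in either of boxes 1 and 3 (prior 1/5 each): that box was opened and seen not to hold the prize — ruled out; weight (1/5)·0 = 0 each.
If it is in any of boxes 2, 4, and 5 (prior 1/5 each): the host picks exactly this set with probability 1/6 regardless, and none is the prize; weight (1/5)·(1/6) = 1/30 each.
The weights sum to 1/10.
So P(the gold coin in box 5 | the host opened box 1 and box 3) = (1/30) / (1/10) = 1/3.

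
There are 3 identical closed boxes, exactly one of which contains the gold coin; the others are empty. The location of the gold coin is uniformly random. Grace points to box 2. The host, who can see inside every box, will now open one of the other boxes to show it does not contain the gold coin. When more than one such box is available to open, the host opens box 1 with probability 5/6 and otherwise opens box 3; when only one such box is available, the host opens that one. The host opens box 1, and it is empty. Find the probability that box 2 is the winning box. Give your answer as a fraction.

5/11

Apply Bayes' rule, conditioning on where the gold coin actually is.
If it is in box 1 (prior 1/3): the host opened box 1, so this case is ruled out; weight (1/3)·0 = 0.
If it is in box 2 (prior 1/3): box 1 is available, opened with probability 5/6; weight (1/3)·(5/6) = 5/18.
If it is in box 3 (prior 1/3): only box 1 is available, probability 1; weight (1/3)·1 = 1/3.
The weights sum to 11/18.
So P(the gold coin in box 2 | the host opened box 1) = (5/18) / (11/18) = 5/11.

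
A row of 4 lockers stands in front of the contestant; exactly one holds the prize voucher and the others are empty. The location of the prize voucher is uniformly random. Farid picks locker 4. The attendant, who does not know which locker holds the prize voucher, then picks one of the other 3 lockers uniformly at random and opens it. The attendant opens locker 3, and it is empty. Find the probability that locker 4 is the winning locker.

1/3

Because the attendant chose which locker to open without knowing where the prize voucher is, the choice is independent of the prize location. Learning that locker 3 does not hold the prize voucher simply rules out that one location and leaves the remaining 3 lockers still equally likely by symmetry.
So P(the prize voucher in locker 4) = 1/3.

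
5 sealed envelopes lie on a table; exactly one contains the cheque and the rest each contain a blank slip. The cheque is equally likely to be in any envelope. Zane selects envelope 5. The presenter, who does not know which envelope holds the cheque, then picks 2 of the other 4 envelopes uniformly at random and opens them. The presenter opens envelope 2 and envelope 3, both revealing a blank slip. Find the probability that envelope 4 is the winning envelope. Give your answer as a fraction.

Condition on the true location of the cheque.
If it is in any of envelopes 1, 4, and 5 (prior 1/5 each): the presenter picks exactly this set with probability 1/6 regardless, and none is the prize; weight (1/5)·(1/6) = 1/30 each.
If it is in either of envelopes 2 and 3 (prior 1/5 each): that envelope was opened and seen not to hold the prize — ruled out; weight (1/5)·0 = 0 each.
The weights sum to 1/10.
So P(the cheque in envelope 4 | the presenter opened envelope 2 and envelope 3) = (1/30) / (1/10) = 1/3.

1/3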